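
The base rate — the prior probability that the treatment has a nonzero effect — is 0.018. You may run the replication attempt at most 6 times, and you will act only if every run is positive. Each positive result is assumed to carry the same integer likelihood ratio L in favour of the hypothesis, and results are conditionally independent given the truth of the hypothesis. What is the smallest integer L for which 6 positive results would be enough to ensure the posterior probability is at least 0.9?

3

Prior odds = 0.018/0.982 = 9/491.
Target odds = 0.9/0.1 = 9.
Need L⁶ ≥ 9 ÷ (9/491) = 491.
2⁶ = 64 < 491 ≤ 729 = 3⁶, so L = 3.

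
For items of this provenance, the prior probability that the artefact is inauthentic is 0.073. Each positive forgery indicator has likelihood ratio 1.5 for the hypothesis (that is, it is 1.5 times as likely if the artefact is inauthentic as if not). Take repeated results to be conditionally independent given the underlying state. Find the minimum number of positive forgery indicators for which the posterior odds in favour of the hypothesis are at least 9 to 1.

12

Prior odds: 0.073 ÷ 0.927 = 73/927.
Likelihood ratio per positive forgery indicator = 1.5.
Target odds = 9.
Require 1.5ⁿ ≥ 9 ÷ (73/927) = 8343/73.
1.5¹¹ = 177147/2048 falls short of 8343/73 but 1.5¹² = 531441/4096 reaches it, so n = 12.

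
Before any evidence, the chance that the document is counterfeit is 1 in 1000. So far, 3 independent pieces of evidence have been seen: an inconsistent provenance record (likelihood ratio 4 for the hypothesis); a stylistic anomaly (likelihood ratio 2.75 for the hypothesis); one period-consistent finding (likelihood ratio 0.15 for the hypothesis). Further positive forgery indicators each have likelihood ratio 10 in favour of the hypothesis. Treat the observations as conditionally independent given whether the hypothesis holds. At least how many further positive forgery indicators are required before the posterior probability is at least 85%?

4

Prior odds = 0.001/0.999 = 1/999.
Combined Bayes factor of the evidence already in hand = 4 × 2.75 × 0.15 = 1.65.
Odds after that evidence = (1/999) × 1.65 = 11/6660.
Target odds = 0.85/0.15 = 17/3.
Need 10ⁿ ≥ 17/3 ÷ (11/6660) = 37740/11.
10³ = 1000 falls short of 37740/11 but 10⁴ = 10000 reaches it, so n = 4.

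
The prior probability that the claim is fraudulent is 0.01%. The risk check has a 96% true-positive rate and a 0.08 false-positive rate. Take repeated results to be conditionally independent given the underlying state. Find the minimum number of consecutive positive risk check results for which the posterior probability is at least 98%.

6

Prior odds = 0.0001/0.9999 = 1/9999.
Likelihood ratio of a positive result = 0.96/0.08 = 12.
Target odds: 0.98 ÷ 0.02 = 49.
Need (1/9999) × 12ⁿ ≥ 49, i.e. 12ⁿ ≥ 489951.
12⁵ = 248832 falls short of 489951 but 12⁶ = 2985984 reaches it, so n = 6.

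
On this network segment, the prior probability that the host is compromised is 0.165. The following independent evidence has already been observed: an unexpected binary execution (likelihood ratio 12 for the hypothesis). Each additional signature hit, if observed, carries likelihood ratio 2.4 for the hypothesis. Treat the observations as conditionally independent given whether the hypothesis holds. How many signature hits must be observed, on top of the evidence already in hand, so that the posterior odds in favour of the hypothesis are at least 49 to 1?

4

Prior odds = 0.165/0.835 = 33/167.
Bayes factor of the evidence already in hand = 12.
Odds after that evidence = (33/167) × 12 = 396/167.
Target odds = 49.
Need 2.4ⁿ ≥ 49 ÷ (396/167) = 8183/396.
2.4³ = 13.824 falls short of 8183/396 but 2.4⁴ = 33.1776 reaches it, so n = 4.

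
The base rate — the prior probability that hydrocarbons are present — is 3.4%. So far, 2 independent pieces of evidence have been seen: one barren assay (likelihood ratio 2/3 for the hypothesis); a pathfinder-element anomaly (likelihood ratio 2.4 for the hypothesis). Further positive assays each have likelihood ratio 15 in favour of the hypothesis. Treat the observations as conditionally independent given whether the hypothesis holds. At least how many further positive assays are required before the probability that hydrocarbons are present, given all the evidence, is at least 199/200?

4

Prior odds = 0.034/0.966 = 17/483.
Combined Bayes factor of the evidence already in hand = (2/3) × 2.4 = 1.6.
Odds after that evidence = (17/483) × 1.6 = 136/2415.
Target odds = 0.995/0.005 = 199.
Need 15ⁿ ≥ 199 ÷ (136/2415) = 480585/136.
15³ = 3375 falls short of 480585/136 but 15⁴ = 50625 reaches it, so n = 4.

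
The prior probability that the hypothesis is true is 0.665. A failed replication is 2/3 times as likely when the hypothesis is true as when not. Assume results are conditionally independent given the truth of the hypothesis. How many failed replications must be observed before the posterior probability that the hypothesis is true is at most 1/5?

6

Prior odds: 0.665 ÷ 0.335 = 133/67.
Likelihood ratio per failed replication = 2/3.
Target posterior odds = 0.2/0.8 = 0.25.
Need (133/67) × (2/3)ⁿ ≤ 0.25, i.e. (2/3)ⁿ ≤ 67/532.
(2/3)⁵ = 32/243 is still above 67/532 but (2/3)⁶ = 64/729 is at or below it, so n = 6.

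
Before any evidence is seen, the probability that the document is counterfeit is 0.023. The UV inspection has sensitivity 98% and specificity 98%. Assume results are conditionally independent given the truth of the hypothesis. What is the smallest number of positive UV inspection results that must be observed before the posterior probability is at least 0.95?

Prior odds: 0.023 ÷ 0.977 = 23/977.
False-positive rate = 1 − 0.98 = 0.02; likelihood ratio of a positive = 0.98/0.02 = 49.
Target odds: 0.95 ÷ 0.05 = 19.
Require 49ⁿ ≥ 19 ÷ (23/977) = 18563/23.
49¹ = 49 falls short of 18563/23 but 49² = 2401 reaches it, so n = 2.

2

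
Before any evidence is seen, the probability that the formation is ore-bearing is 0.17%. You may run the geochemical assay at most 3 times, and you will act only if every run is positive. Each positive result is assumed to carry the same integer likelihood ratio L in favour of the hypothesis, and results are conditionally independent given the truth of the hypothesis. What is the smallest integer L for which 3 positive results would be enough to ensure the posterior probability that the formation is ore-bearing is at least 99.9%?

84

Prior odds = 0.0017/0.9983 = 17/9983.
Target odds = 0.999/0.001 = 999.
Need L³ ≥ 999 ÷ (17/9983) = 9973017/17.
83³ = 571787 < 9973017/17 ≤ 592704 = 84³, so L = 84.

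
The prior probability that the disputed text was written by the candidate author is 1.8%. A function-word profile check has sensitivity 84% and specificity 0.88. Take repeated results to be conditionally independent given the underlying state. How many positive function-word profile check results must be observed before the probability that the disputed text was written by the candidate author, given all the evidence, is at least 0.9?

Prior odds = 0.018/0.982 = 9/491.
False-positive rate = 1 − 0.88 = 0.12; likelihood ratio of a positive = 0.84/0.12 = 7.
Target odds: 0.9 ÷ 0.1 = 9.
Need (9/491) × 7ⁿ ≥ 9, i.e. 7ⁿ ≥ 491.
7³ = 343 falls short of 491 but 7⁴ = 2401 reaches it, so n = 4.

4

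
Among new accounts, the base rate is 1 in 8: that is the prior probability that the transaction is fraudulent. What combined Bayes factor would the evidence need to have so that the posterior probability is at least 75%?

Prior odds = 0.125/0.875 = 1/7.
Target odds = 0.75/0.25 = 3.
Required Bayes factor = 3 ÷ (1/7) = 21.

21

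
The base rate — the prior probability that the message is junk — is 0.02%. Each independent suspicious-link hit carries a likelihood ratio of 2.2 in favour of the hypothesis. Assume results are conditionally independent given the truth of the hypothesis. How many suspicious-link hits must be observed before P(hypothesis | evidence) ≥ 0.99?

Prior odds = 0.0002/0.9998 = 1/4999.
Likelihood ratio per suspicious-link hit = 2.2.
Target posterior odds = 0.99/0.01 = 99.
Require 2.2ⁿ ≥ 99 ÷ (1/4999) = 494901.
2.2¹⁶ ≈301136 falls short of 494901 but 2.2¹⁷ ≈662500 reaches it, so n = 17.

17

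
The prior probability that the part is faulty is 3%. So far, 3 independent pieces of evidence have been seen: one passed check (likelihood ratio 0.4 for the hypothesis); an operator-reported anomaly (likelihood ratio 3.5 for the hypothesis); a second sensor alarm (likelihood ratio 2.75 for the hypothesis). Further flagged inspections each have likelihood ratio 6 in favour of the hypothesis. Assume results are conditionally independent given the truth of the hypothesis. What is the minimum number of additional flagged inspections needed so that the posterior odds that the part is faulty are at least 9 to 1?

3

Prior odds = 0.03/0.97 = 3/97.
Combined Bayes factor of the evidence already in hand = 0.4 × 3.5 × 2.75 = 3.85.
Odds after that evidence = (3/97) × 3.85 = 231/1940.
Target odds = 9.
Need 6ⁿ ≥ 9 ÷ (231/1940) = 5820/77.
6² = 36 falls short of 5820/77 but 6³ = 216 reaches it, so n = 3.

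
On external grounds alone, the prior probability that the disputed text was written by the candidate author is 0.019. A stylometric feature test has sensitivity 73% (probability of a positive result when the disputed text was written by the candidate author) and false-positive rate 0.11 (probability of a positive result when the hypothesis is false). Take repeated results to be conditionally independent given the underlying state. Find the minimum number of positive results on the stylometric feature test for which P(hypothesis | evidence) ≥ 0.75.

Prior odds = 0.019/0.981 = 19/981.
Likelihood ratio of a positive result = 0.73/0.11 = 73/11.
Target posterior odds = 0.75/0.25 = 3.
Require (73/11)ⁿ ≥ 3 ÷ (19/981) = 2943/19.
(73/11)² = 5329/121 falls short of 2943/19 but (73/11)³ = 389017/1331 reaches it, so n = 3.

3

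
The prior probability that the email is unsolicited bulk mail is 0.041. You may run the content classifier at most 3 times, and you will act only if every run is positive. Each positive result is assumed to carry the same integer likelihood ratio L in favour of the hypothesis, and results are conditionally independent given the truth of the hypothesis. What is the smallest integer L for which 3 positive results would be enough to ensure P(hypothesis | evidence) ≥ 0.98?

Prior odds = 0.041/0.959 = 41/959.
Target odds = 0.98/0.02 = 49.
Need L³ ≥ 49 ÷ (41/959) = 46991/41.
10³ = 1000 < 46991/41 ≤ 1331 = 11³, so L = 11.

11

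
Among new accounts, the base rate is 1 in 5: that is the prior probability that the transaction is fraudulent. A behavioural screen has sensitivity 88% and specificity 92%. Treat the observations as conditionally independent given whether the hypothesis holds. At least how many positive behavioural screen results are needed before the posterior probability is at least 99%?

3

Prior odds = 0.2/0.8 = 0.25.
False-positive rate = 1 − 0.92 = 0.08; likelihood ratio of a positive = 0.88/0.08 = 11.
Target odds: 0.99 ÷ 0.01 = 99.
Require 11ⁿ ≥ 99 ÷ 0.25 = 396.
11² = 121 falls short of 396 but 11³ = 1331 reaches it, so n = 3.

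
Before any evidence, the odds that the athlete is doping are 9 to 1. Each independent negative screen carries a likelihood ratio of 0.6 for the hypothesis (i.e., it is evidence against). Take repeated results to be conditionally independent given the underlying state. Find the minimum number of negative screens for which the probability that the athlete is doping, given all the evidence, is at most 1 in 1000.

18

Prior odds = 9.
Likelihood ratio per negative screen = 0.6.
Target odds: 0.001 ÷ 0.999 = 1/999.
Need 9 × 0.6ⁿ ≤ 1/999, i.e. 0.6ⁿ ≤ 1/8991.
0.6¹⁷ ≈0.000169267 is still above 1/8991 but 0.6¹⁸ ≈0.00010156 is at or below it, so n = 18.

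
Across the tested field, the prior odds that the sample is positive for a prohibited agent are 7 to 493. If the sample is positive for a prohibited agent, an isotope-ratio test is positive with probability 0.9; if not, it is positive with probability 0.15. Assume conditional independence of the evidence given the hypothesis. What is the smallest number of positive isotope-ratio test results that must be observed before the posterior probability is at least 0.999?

Prior odds = 7/493.
Likelihood ratio of a positive = 0.9/0.15 = 6.
Target odds: 0.999 ÷ 0.001 = 999.
Need (7/493) × 6ⁿ ≥ 999, i.e. 6ⁿ ≥ 492507/7.
6⁶ = 46656 falls short of 492507/7 but 6⁷ = 279936 reaches it, so n = 7.

7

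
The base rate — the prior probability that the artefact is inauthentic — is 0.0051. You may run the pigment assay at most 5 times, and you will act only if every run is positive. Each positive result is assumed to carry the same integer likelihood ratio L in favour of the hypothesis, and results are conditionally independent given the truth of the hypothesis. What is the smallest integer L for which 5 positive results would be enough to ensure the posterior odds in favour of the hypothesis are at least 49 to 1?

7

Prior odds = 0.0051/0.9949 = 51/9949.
Target odds = 49.
Need L⁵ ≥ 49 ÷ (51/9949) = 487501/51.
6⁵ = 7776 < 487501/51 ≤ 16807 = 7⁵, so L = 7.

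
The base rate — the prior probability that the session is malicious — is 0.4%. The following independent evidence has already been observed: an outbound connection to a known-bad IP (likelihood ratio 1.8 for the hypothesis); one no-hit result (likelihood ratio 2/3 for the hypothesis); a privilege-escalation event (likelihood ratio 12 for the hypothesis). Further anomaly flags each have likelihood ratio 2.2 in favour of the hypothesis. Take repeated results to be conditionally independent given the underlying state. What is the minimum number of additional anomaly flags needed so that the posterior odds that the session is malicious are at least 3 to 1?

6

Prior odds = 0.004/0.996 = 1/249.
Combined Bayes factor of the evidence already in hand = 1.8 × (2/3) × 12 = 14.4.
Odds after that evidence = (1/249) × 14.4 = 24/415.
Target odds = 3.
Need 2.2ⁿ ≥ 3 ÷ (24/415) = 51.875.
2.2⁵ = 51.53632 falls short of 51.875 but 2.2⁶ = 1771561/15625 reaches it, so n = 6.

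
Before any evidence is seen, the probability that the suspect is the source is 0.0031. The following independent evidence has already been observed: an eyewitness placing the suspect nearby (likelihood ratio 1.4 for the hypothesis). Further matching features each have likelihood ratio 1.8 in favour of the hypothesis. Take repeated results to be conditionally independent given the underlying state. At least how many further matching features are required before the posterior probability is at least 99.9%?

22

Prior odds = 0.0031/0.9969 = 31/9969.
Bayes factor of the evidence already in hand = 1.4.
Odds after that evidence = (31/9969) × 1.4 = 217/49845.
Target odds = 0.999/0.001 = 999.
Need 1.8ⁿ ≥ 999 ÷ (217/49845) = 49795155/217.
1.8²¹ ≈229468 falls short of 49795155/217 but 1.8²² ≈413043 reaches it, so n = 22.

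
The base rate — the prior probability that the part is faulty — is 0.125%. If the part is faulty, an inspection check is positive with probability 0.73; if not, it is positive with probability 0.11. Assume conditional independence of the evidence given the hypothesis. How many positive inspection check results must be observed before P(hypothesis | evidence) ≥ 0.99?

6

Prior odds: 0.00125 ÷ 0.99875 = 1/799.
Likelihood ratio of a positive = 0.73/0.11 = 73/11.
Target odds: 0.99 ÷ 0.01 = 99.
Require (73/11)ⁿ ≥ 99 ÷ (1/799) = 79101.
(73/11)⁵ ≈12872.1 falls short of 79101 but (73/11)⁶ ≈85424.2 reaches it, so n = 6.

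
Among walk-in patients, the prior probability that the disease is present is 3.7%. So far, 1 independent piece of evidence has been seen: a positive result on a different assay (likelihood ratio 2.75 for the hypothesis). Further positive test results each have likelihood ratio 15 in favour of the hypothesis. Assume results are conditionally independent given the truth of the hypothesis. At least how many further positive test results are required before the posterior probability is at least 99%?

Prior odds = 0.037/0.963 = 37/963.
Bayes factor of the evidence already in hand = 2.75.
Odds after that evidence = (37/963) × 2.75 = 407/3852.
Target odds = 0.99/0.01 = 99.
Need 15ⁿ ≥ 99 ÷ (407/3852) = 34668/37.
15² = 225 falls short of 34668/37 but 15³ = 3375 reaches it, so n = 3.

3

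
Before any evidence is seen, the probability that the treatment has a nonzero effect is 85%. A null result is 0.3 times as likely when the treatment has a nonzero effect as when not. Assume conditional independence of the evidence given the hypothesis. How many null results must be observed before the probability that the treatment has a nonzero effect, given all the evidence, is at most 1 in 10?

4

Prior odds = 0.85/0.15 = 17/3.
Likelihood ratio per null result = 0.3.
Target odds: 0.1 ÷ 0.9 = 1/9.
Require 0.3ⁿ ≤ 1/9 ÷ (17/3) = 1/51.
0.3³ = 0.027 is still above 1/51 but 0.3⁴ = 0.0081 is at or below it, so n = 4.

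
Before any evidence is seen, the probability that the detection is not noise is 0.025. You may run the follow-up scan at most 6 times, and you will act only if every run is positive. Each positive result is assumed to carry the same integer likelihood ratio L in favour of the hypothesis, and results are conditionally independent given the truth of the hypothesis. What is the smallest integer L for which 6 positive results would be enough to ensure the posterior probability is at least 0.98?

4

Prior odds = 0.025/0.975 = 1/39.
Target odds = 0.98/0.02 = 49.
Need L⁶ ≥ 49 ÷ (1/39) = 1911.
3⁶ = 729 < 1911 ≤ 4096 = 4⁶, so L = 4.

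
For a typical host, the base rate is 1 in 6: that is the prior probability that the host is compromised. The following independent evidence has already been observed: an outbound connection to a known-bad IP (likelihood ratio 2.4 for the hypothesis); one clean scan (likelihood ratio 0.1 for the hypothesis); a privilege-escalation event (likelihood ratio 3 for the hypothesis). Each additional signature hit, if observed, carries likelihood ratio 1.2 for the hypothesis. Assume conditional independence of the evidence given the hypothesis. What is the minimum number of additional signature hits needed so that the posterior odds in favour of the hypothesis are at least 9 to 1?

Prior odds = (1/6)/(5/6) = 0.2.
Combined Bayes factor of the evidence already in hand = 2.4 × 0.1 × 3 = 0.72.
Odds after that evidence = 0.2 × 0.72 = 0.144.
Target odds = 9.
Need 1.2ⁿ ≥ 9 ÷ 0.144 = 62.5.
1.2²² ≈55.2061 falls short of 62.5 but 1.2²³ ≈66.2474 reaches it, so n = 23.

23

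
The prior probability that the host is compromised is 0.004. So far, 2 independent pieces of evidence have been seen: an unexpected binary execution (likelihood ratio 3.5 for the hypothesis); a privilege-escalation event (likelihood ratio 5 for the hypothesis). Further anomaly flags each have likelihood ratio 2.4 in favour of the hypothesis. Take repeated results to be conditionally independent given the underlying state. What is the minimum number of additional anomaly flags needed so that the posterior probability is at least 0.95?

7

Prior odds = 0.004/0.996 = 1/249.
Combined Bayes factor of the evidence already in hand = 3.5 × 5 = 17.5.
Odds after that evidence = (1/249) × 17.5 = 35/498.
Target odds = 0.95/0.05 = 19.
Need 2.4ⁿ ≥ 19 ÷ (35/498) = 9462/35.
2.4⁶ = 2985984/15625 falls short of 9462/35 but 2.4⁷ = 35831808/78125 reaches it, so n = 7.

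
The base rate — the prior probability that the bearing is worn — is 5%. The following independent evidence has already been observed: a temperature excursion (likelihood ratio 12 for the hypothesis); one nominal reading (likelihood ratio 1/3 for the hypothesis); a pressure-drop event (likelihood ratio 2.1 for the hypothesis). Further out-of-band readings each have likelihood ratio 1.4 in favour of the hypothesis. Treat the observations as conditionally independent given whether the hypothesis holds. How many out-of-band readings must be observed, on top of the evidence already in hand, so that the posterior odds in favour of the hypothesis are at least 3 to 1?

Prior odds = 0.05/0.95 = 1/19.
Combined Bayes factor of the evidence already in hand = 12 × (1/3) × 2.1 = 8.4.
Odds after that evidence = (1/19) × 8.4 = 42/95.
Target odds = 3.
Need 1.4ⁿ ≥ 3 ÷ (42/95) = 95/14.
1.4⁵ = 5.37824 falls short of 95/14 but 1.4⁶ = 117649/15625 reaches it, so n = 6.

6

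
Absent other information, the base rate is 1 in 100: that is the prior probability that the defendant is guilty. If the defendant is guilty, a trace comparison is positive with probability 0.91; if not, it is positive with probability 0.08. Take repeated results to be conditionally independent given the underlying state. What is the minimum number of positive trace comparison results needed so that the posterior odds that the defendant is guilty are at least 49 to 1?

4

Prior odds = 0.01/0.99 = 1/99.
Likelihood ratio of a positive = 0.91/0.08 = 11.375.
Target odds = 49.
Require 11.375ⁿ ≥ 49 ÷ (1/99) = 4851.
11.375³ = 753571/512 falls short of 4851 but 11.375⁴ = 68574961/4096 reaches it, so n = 4.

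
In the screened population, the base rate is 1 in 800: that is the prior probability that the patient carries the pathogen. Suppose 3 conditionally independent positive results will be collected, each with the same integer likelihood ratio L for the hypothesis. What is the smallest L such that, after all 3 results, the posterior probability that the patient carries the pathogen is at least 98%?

Prior odds = 0.00125/0.99875 = 1/799.
Target odds = 0.98/0.02 = 49.
Need L³ ≥ 49 ÷ (1/799) = 39151.
33³ = 35937 < 39151 ≤ 39304 = 34³, so L = 34.

34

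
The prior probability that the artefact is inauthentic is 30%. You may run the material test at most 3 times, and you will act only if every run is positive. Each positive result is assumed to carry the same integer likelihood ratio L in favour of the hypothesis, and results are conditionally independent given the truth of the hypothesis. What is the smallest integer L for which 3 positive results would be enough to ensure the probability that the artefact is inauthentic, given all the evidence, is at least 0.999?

14

Prior odds = 0.3/0.7 = 3/7.
Target odds = 0.999/0.001 = 999.
Need L³ ≥ 999 ÷ (3/7) = 2331.
13³ = 2197 < 2331 ≤ 2744 = 14³, so L = 14.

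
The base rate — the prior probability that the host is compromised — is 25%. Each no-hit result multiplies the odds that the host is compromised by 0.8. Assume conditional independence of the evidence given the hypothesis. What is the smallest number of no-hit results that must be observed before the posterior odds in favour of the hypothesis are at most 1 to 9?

5

Prior odds = 0.25/0.75 = 1/3.
Likelihood ratio per no-hit result = 0.8.
Target odds = 1/9.
Require 0.8ⁿ ≤ 1/9 ÷ (1/3) = 1/3.
0.8⁴ = 0.4096 is still above 1/3 but 0.8⁵ = 0.32768 is at or below it, so n = 5.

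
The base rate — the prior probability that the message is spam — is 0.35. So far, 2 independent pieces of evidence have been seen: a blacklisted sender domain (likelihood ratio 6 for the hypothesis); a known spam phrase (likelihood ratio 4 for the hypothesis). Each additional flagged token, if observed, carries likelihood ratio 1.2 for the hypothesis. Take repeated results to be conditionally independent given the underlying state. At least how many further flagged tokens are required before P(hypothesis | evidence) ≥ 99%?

Prior odds = 0.35/0.65 = 7/13.
Combined Bayes factor of the evidence already in hand = 6 × 4 = 24.
Odds after that evidence = (7/13) × 24 = 168/13.
Target odds = 0.99/0.01 = 99.
Need 1.2ⁿ ≥ 99 ÷ (168/13) = 429/56.
1.2¹¹ = 362797056/48828125 falls short of 429/56 but 1.2¹² ≈8.9161 reaches it, so n = 12.

12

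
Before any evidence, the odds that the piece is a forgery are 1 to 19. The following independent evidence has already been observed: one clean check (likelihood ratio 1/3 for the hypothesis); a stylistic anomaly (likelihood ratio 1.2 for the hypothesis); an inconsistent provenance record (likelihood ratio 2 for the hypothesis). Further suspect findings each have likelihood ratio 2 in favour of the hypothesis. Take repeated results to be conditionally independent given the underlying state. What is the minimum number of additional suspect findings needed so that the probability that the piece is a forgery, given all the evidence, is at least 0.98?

Prior odds = 1/19.
Combined Bayes factor of the evidence already in hand = (1/3) × 1.2 × 2 = 0.8.
Odds after that evidence = (1/19) × 0.8 = 4/95.
Target odds = 0.98/0.02 = 49.
Need 2ⁿ ≥ 49 ÷ (4/95) = 1163.75.
2¹⁰ = 1024 falls short of 1163.75 but 2¹¹ = 2048 reaches it, so n = 11.

11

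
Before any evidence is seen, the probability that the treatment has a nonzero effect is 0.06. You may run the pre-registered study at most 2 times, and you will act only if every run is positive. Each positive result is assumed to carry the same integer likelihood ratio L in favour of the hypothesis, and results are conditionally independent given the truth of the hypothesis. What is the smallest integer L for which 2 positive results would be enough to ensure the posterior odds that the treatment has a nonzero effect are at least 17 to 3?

10

Prior odds = 0.06/0.94 = 3/47.
Target odds = 17/3.
Need L² ≥ 17/3 ÷ (3/47) = 799/9.
9² = 81 < 799/9 ≤ 100 = 10², so L = 10.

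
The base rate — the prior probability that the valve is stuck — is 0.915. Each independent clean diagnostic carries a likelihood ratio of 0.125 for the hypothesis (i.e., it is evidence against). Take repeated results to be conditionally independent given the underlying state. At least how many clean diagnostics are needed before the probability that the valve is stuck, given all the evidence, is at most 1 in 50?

4

Prior odds = 0.915/0.085 = 183/17.
Likelihood ratio per clean diagnostic = 0.125.
Target posterior odds = 0.02/0.98 = 1/49.
Require 0.125ⁿ ≤ 1/49 ÷ (183/17) = 17/8967.
0.125³ = 0.001953125 is still above 17/8967 but 0.125⁴ = 1/4096 is at or below it, so n = 4.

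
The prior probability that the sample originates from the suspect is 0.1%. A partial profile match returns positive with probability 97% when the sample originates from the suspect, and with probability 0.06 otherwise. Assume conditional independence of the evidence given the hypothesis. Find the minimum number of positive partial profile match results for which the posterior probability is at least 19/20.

4

Prior odds = 0.001/0.999 = 1/999.
Likelihood ratio of a positive result = 0.97/0.06 = 97/6.
Target odds: 0.95 ÷ 0.05 = 19.
Need (1/999) × (97/6)ⁿ ≥ 19, i.e. (97/6)ⁿ ≥ 18981.
(97/6)³ = 912673/216 falls short of 18981 but (97/6)⁴ = 88529281/1296 reaches it, so n = 4.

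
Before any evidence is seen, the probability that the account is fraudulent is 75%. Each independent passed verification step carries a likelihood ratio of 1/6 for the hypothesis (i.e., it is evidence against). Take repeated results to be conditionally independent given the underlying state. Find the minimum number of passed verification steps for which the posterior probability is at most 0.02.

Prior odds = 0.75/0.25 = 3.
Likelihood ratio per passed verification step = 1/6.
Target odds: 0.02 ÷ 0.98 = 1/49.
Require (1/6)ⁿ ≤ 1/49 ÷ 3 = 1/147.
(1/6)² = 1/36 is still above 1/147 but (1/6)³ = 1/216 is at or below it, so n = 3.

3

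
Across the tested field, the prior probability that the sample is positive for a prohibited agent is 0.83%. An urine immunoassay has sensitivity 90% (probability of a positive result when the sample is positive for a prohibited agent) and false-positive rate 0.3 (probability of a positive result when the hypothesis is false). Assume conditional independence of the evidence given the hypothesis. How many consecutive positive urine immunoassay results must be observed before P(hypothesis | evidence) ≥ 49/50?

Prior odds = 0.0083/0.9917 = 83/9917.
Likelihood ratio of a positive result = 0.9/0.3 = 3.
Target odds: 0.98 ÷ 0.02 = 49.
Require 3ⁿ ≥ 49 ÷ (83/9917) = 485933/83.
3⁷ = 2187 falls short of 485933/83 but 3⁸ = 6561 reaches it, so n = 8.

8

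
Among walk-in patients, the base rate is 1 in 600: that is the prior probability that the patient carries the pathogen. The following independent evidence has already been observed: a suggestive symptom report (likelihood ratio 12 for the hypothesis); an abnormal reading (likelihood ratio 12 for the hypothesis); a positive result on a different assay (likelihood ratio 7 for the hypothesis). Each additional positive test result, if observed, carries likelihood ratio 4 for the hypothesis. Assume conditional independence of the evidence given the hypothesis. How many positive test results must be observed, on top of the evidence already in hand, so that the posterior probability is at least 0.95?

2

Prior odds = (1/600)/(599/600) = 1/599.
Combined Bayes factor of the evidence already in hand = 12 × 12 × 7 = 1008.
Odds after that evidence = (1/599) × 1008 = 1008/599.
Target odds = 0.95/0.05 = 19.
Need 4ⁿ ≥ 19 ÷ (1008/599) = 11381/1008.
4¹ = 4 falls short of 11381/1008 but 4² = 16 reaches it, so n = 2.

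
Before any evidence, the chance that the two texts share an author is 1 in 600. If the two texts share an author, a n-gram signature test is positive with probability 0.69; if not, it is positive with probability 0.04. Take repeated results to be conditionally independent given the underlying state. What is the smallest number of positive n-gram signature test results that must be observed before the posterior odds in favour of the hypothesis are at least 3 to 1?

Prior odds = (1/600)/(599/600) = 1/599.
Likelihood ratio of a positive = 0.69/0.04 = 17.25.
Target odds = 3.
Need (1/599) × 17.25ⁿ ≥ 3, i.e. 17.25ⁿ ≥ 1797.
17.25² = 297.5625 falls short of 1797 but 17.25³ = 5132.953125 reaches it, so n = 3.

3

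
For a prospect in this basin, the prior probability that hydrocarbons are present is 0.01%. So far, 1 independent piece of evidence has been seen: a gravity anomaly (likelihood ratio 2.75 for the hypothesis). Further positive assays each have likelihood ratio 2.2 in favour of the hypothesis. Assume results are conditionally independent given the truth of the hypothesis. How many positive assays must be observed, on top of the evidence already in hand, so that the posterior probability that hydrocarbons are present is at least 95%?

Prior odds = 0.0001/0.9999 = 1/9999.
Bayes factor of the evidence already in hand = 2.75.
Odds after that evidence = (1/9999) × 2.75 = 1/3636.
Target odds = 0.95/0.05 = 19.
Need 2.2ⁿ ≥ 19 ÷ (1/3636) = 69084.
2.2¹⁴ ≈62218.2 falls short of 69084 but 2.2¹⁵ ≈136880 reaches it, so n = 15.

15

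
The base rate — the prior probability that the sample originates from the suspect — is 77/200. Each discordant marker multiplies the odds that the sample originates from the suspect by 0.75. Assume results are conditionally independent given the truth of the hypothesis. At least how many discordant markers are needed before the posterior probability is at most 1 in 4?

Prior odds = 0.385/0.615 = 77/123.
Likelihood ratio per discordant marker = 0.75.
Target odds: 0.25 ÷ 0.75 = 1/3.
Need (77/123) × 0.75ⁿ ≤ 1/3, i.e. 0.75ⁿ ≤ 41/77.
0.75² = 0.5625 is still above 41/77 but 0.75³ = 0.421875 is at or below it, so n = 3.

3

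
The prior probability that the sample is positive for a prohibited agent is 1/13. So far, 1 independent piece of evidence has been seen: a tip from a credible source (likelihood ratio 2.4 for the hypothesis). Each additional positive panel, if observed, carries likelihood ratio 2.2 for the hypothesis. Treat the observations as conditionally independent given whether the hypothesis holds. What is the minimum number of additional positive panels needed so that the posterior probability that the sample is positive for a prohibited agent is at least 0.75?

Prior odds = (1/13)/(12/13) = 1/12.
Bayes factor of the evidence already in hand = 2.4.
Odds after that evidence = (1/12) × 2.4 = 0.2.
Target odds = 0.75/0.25 = 3.
Need 2.2ⁿ ≥ 3 ÷ 0.2 = 15.
2.2³ = 10.648 falls short of 15 but 2.2⁴ = 23.4256 reaches it, so n = 4.

4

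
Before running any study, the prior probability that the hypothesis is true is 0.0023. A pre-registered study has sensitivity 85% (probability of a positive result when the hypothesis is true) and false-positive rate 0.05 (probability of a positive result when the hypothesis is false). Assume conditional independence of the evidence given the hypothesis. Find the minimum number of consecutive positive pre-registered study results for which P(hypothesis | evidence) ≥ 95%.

4

Prior odds: 0.0023 ÷ 0.9977 = 23/9977.
Likelihood ratio of a positive result = 0.85/0.05 = 17.
Target posterior odds = 0.95/0.05 = 19.
Need (23/9977) × 17ⁿ ≥ 19, i.e. 17ⁿ ≥ 189563/23.
17³ = 4913 falls short of 189563/23 but 17⁴ = 83521 reaches it, so n = 4.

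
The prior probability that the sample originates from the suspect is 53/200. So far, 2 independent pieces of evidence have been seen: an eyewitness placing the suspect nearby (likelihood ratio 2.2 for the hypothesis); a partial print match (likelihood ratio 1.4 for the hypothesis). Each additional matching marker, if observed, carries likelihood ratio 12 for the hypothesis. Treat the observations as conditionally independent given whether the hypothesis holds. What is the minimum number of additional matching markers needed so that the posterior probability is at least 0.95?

Prior odds = 0.265/0.735 = 53/147.
Combined Bayes factor of the evidence already in hand = 2.2 × 1.4 = 3.08.
Odds after that evidence = (53/147) × 3.08 = 583/525.
Target odds = 0.95/0.05 = 19.
Need 12ⁿ ≥ 19 ÷ (583/525) = 9975/583.
12¹ = 12 falls short of 9975/583 but 12² = 144 reaches it, so n = 2.

2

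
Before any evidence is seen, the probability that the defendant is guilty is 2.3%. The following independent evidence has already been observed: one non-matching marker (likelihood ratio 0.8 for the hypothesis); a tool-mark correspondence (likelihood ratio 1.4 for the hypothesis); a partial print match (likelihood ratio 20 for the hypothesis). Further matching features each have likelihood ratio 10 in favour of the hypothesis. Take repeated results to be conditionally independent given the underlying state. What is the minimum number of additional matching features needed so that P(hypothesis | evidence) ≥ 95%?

2

Prior odds = 0.023/0.977 = 23/977.
Combined Bayes factor of the evidence already in hand = 0.8 × 1.4 × 20 = 22.4.
Odds after that evidence = (23/977) × 22.4 = 2576/4885.
Target odds = 0.95/0.05 = 19.
Need 10ⁿ ≥ 19 ÷ (2576/4885) = 92815/2576.
10¹ = 10 falls short of 92815/2576 but 10² = 100 reaches it, so n = 2.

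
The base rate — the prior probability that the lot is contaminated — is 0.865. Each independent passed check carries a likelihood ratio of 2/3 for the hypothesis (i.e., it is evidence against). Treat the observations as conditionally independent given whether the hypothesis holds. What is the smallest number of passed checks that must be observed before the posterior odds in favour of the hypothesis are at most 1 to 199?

18

Prior odds: 0.865 ÷ 0.135 = 173/27.
Likelihood ratio per passed check = 2/3.
Target odds = 1/199.
Need (173/27) × (2/3)ⁿ ≤ 1/199, i.e. (2/3)ⁿ ≤ 27/34427.
(2/3)¹⁷ = 131072/129140163 is still above 27/34427 but (2/3)¹⁸ = 262144/387420489 is at or below it, so n = 18.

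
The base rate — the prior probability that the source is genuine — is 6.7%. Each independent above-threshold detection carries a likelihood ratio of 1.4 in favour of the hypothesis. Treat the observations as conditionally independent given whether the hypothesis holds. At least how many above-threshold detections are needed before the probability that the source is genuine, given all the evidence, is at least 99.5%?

Prior odds = 0.067/0.933 = 67/933.
Likelihood ratio per above-threshold detection = 1.4.
Target posterior odds = 0.995/0.005 = 199.
Require 1.4ⁿ ≥ 199 ÷ (67/933) = 185667/67.
1.4²³ ≈2295.86 falls short of 185667/67 but 1.4²⁴ ≈3214.2 reaches it, so n = 24.

24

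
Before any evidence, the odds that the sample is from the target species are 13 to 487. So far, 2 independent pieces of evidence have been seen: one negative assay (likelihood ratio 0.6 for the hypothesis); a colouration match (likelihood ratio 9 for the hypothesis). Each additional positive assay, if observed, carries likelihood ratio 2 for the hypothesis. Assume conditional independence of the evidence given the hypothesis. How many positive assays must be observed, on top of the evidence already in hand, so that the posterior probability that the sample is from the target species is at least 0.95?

Prior odds = 13/487.
Combined Bayes factor of the evidence already in hand = 0.6 × 9 = 5.4.
Odds after that evidence = (13/487) × 5.4 = 351/2435.
Target odds = 0.95/0.05 = 19.
Need 2ⁿ ≥ 19 ÷ (351/2435) = 46265/351.
2⁷ = 128 falls short of 46265/351 but 2⁸ = 256 reaches it, so n = 8.

8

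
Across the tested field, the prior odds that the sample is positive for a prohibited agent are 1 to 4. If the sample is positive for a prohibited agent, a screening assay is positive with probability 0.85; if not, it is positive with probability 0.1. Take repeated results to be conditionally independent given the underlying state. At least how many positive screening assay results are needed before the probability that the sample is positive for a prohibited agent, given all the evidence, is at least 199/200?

4

Prior odds = 0.25.
Likelihood ratio of a positive = 0.85/0.1 = 8.5.
Target odds: 0.995 ÷ 0.005 = 199.
Require 8.5ⁿ ≥ 199 ÷ 0.25 = 796.
8.5³ = 614.125 falls short of 796 but 8.5⁴ = 5220.0625 reaches it, so n = 4.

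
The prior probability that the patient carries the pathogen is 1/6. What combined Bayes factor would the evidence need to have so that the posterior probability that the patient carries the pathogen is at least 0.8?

Prior odds = (1/6)/(5/6) = 0.2.
Target odds = 0.8/0.2 = 4.
Required Bayes factor = 4 ÷ 0.2 = 20.

20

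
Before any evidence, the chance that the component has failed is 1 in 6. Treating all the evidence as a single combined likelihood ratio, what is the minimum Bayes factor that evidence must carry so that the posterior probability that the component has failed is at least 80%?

Prior odds = (1/6)/(5/6) = 0.2.
Target odds = 0.8/0.2 = 4.
Required Bayes factor = 4 ÷ 0.2 = 20.

20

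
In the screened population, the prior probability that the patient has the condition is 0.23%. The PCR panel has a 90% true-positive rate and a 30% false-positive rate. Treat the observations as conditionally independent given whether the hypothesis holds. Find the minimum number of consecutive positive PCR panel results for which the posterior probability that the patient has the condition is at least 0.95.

9

Prior odds = 0.0023/0.9977 = 23/9977.
Likelihood ratio of a positive result = 0.9/0.3 = 3.
Target odds: 0.95 ÷ 0.05 = 19.
Require 3ⁿ ≥ 19 ÷ (23/9977) = 189563/23.
3⁸ = 6561 falls short of 189563/23 but 3⁹ = 19683 reaches it, so n = 9.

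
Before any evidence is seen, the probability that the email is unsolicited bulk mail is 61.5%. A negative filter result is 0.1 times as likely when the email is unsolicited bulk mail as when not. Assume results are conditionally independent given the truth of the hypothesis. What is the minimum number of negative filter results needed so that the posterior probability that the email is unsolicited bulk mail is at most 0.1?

2

Prior odds: 0.615 ÷ 0.385 = 123/77.
Likelihood ratio per negative filter result = 0.1.
Target posterior odds = 0.1/0.9 = 1/9.
Require 0.1ⁿ ≤ 1/9 ÷ (123/77) = 77/1107.
0.1¹ = 0.1 is still above 77/1107 but 0.1² = 0.01 is at or below it, so n = 2.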